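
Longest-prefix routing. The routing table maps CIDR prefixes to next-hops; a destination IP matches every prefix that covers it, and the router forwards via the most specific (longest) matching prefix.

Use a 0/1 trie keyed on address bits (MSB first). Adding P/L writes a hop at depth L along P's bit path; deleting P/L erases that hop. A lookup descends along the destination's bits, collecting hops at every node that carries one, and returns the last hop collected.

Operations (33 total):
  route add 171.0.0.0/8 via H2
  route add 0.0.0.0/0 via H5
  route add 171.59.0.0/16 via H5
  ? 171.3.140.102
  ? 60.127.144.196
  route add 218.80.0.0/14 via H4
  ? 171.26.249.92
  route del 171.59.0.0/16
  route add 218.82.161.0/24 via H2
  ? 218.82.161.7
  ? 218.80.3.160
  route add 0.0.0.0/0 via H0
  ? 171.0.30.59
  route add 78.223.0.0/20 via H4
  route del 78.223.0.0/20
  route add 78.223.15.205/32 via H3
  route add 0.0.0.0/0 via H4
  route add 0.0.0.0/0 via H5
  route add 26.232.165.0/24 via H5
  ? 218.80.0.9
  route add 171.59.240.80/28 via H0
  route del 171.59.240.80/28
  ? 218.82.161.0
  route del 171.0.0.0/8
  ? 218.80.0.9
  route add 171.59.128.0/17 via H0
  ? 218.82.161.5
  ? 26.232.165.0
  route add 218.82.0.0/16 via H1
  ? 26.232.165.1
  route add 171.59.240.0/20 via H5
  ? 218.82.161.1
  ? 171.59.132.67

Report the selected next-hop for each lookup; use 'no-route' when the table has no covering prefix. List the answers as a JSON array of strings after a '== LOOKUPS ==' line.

Trace:
  add 171.0.0.0/8 -> H2 at depth 8
  add 0.0.0.0/0 -> H5 at depth 0
  add 171.59.0.0/16 -> H5 at depth 16
  lookup 171.3.140.102: bits 1010101100 walk d0:H5→d1:-→d2:-→d3:-→d4:-→d5:-→d6:-→d7:-→d8:H2→d9:-→d10:- -> H2
  lookup 60.127.144.196: bits ε walk d0:H5 -> H5
  add 218.80.0.0/14 -> H4 at depth 14
  lookup 171.26.249.92: bits 1010101100 walk d0:H5→d1:-→d2:-→d3:-→d4:-→d5:-→d6:-→d7:-→d8:H2→d9:-→d10:- -> H2
  del 171.59.0.0/16 (clear depth 16)
  add 218.82.161.0/24 -> H2 at depth 24
  lookup 218.82.161.7: bits 110110100101001010100001 walk d0:H5→d1:-→d2:-→d3:-→d4:-→d5:-→d6:-→d7:-→d8:-→d9:-→d10:-→d11:-→d12:-→d13:-→d14:H4→d15:-→d16:-→d17:-→d18:-→d19:-→d20:-→d21:-→d22:-→d23:-→d24:H2 -> H2
  lookup 218.80.3.160: bits 11011010010100 walk d0:H5→d1:-→d2:-→d3:-→d4:-→d5:-→d6:-→d7:-→d8:-→d9:-→d10:-→d11:-→d12:-→d13:-→d14:H4 -> H4
  add 0.0.0.0/0 -> H0 at depth 0
  lookup 171.0.30.59: bits 1010101100 walk d0:H0→d1:-→d2:-→d3:-→d4:-→d5:-→d6:-→d7:-→d8:H2→d9:-→d10:- -> H2
  add 78.223.0.0/20 -> H4 at depth 20
  del 78.223.0.0/20 (clear depth 20)
  add 78.223.15.205/32 -> H3 at depth 32
  add 0.0.0.0/0 -> H4 at depth 0
  add 0.0.0.0/0 -> H5 at depth 0
  add 26.232.165.0/24 -> H5 at depth 24
  lookup 218.80.0.9: bits 11011010010100 walk d0:H5→d1:-→d2:-→d3:-→d4:-→d5:-→d6:-→d7:-→d8:-→d9:-→d10:-→d11:-→d12:-→d13:-→d14:H4 -> H4
  add 171.59.240.80/28 -> H0 at depth 28
  del 171.59.240.80/28 (clear depth 28)
  lookup 218.82.161.0: bits 110110100101001010100001 walk d0:H5→d1:-→d2:-→d3:-→d4:-→d5:-→d6:-→d7:-→d8:-→d9:-→d10:-→d11:-→d12:-→d13:-→d14:H4→d15:-→d16:-→d17:-→d18:-→d19:-→d20:-→d21:-→d22:-→d23:-→d24:H2 -> H2
  del 171.0.0.0/8 (clear depth 8)
  lookup 218.80.0.9: bits 11011010010100 walk d0:H5→d1:-→d2:-→d3:-→d4:-→d5:-→d6:-→d7:-→d8:-→d9:-→d10:-→d11:-→d12:-→d13:-→d14:H4 -> H4
  add 171.59.128.0/17 -> H0 at depth 17
  lookup 218.82.161.5: bits 110110100101001010100001 walk d0:H5→d1:-→d2:-→d3:-→d4:-→d5:-→d6:-→d7:-→d8:-→d9:-→d10:-→d11:-→d12:-→d13:-→d14:H4→d15:-→d16:-→d17:-→d18:-→d19:-→d20:-→d21:-→d22:-→d23:-→d24:H2 -> H2
  lookup 26.232.165.0: bits 000110101110100010100101 walk d0:H5→d1:-→d2:-→d3:-→d4:-→d5:-→d6:-→d7:-→d8:-→d9:-→d10:-→d11:-→d12:-→d13:-→d14:-→d15:-→d16:-→d17:-→d18:-→d19:-→d20:-→d21:-→d22:-→d23:-→d24:H5 -> H5
  add 218.82.0.0/16 -> H1 at depth 16
  lookup 26.232.165.1: bits 000110101110100010100101 walk d0:H5→d1:-→d2:-→d3:-→d4:-→d5:-→d6:-→d7:-→d8:-→d9:-→d10:-→d11:-→d12:-→d13:-→d14:-→d15:-→d16:-→d17:-→d18:-→d19:-→d20:-→d21:-→d22:-→d23:-→d24:H5 -> H5
  add 171.59.240.0/20 -> H5 at depth 20
  lookup 218.82.161.1: bits 110110100101001010100001 walk d0:H5→d1:-→d2:-→d3:-→d4:-→d5:-→d6:-→d7:-→d8:-→d9:-→d10:-→d11:-→d12:-→d13:-→d14:H4→d15:-→d16:H1→d17:-→d18:-→d19:-→d20:-→d21:-→d22:-→d23:-→d24:H2 -> H2
  lookup 171.59.132.67: bits 10101011001110111 walk d0:H5→d1:-→d2:-→d3:-→d4:-→d5:-→d6:-→d7:-→d8:-→d9:-→d10:-→d11:-→d12:-→d13:-→d14:-→d15:-→d16:-→d17:H0 -> H0

== LOOKUPS ==
["H2","H5","H2","H2","H4","H2","H4","H2","H4","H2","H5","H5","H2","H0"]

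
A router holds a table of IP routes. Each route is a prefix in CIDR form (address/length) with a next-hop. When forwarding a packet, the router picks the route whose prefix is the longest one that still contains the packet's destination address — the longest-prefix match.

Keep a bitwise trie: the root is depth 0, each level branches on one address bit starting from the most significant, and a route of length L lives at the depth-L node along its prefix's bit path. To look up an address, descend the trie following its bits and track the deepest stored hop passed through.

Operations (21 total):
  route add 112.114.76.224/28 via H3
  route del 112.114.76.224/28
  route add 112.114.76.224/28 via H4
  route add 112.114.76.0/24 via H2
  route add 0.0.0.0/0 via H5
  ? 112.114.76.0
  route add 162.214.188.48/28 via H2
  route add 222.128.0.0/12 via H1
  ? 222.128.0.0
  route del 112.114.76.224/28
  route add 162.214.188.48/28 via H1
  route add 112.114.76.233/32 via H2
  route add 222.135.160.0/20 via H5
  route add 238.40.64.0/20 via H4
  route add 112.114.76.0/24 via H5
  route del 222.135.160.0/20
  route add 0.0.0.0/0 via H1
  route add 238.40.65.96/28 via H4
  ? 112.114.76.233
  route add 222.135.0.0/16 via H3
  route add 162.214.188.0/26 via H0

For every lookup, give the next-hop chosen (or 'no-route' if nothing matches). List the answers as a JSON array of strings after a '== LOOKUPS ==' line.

Process each operation:
  + 112.114.76.224/28 (H3) depth=28
  del 112.114.76.224/28 (clear depth 28)
  + 112.114.76.224/28 (H4) depth=28
  + 112.114.76.0/24 (H2) depth=24
  + 0.0.0.0/0 (H5) depth=0
  Q 112.114.76.0: descend 011100000111001001001100 ; hops seen [H5,H2] ; pick H2
  + 162.214.188.48/28 (H2) depth=28
  + 222.128.0.0/12 (H1) depth=12
  Q 222.128.0.0: descend 110111101000 ; hops seen [H5,H1] ; pick H1
  del 112.114.76.224/28 (clear depth 28)
  + 162.214.188.48/28 (H1) depth=28
  + 112.114.76.233/32 (H2) depth=32
  + 222.135.160.0/20 (H5) depth=20
  + 238.40.64.0/20 (H4) depth=20
  + 112.114.76.0/24 (H5) depth=24
  del 222.135.160.0/20 (clear depth 20)
  + 0.0.0.0/0 (H1) depth=0
  + 238.40.65.96/28 (H4) depth=28
  Q 112.114.76.233: descend 01110000011100100100110011101001 ; hops seen [H1,H5,H2] ; pick H2
  + 222.135.0.0/16 (H3) depth=16
  + 162.214.188.0/26 (H0) depth=26

== LOOKUPS ==
["H2","H1","H2"]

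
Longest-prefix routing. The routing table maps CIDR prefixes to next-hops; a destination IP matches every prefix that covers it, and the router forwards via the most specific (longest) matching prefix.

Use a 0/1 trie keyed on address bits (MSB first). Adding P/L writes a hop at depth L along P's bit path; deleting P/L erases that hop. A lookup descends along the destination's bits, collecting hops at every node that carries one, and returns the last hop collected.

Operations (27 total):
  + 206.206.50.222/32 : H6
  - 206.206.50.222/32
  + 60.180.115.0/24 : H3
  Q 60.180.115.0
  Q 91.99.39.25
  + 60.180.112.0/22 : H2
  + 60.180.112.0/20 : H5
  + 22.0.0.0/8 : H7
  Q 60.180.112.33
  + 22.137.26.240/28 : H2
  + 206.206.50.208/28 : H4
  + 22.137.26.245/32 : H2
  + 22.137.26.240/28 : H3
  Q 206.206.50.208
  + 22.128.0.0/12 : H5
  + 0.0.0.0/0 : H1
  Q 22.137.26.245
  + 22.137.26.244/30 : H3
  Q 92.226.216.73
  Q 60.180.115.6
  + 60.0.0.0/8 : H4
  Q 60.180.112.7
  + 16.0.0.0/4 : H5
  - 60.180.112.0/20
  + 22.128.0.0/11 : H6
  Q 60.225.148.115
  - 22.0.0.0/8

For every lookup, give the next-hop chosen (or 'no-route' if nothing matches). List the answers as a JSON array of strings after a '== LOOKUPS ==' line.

Apply in order:
  + 206.206.50.222/32 (H6) depth=32
  - 206.206.50.222/32 clear@32
  + 60.180.115.0/24 (H3) depth=24
  Q 60.180.115.0: descend 001111001011010001110011 ; hops seen [H3] ; pick H3
  Q 91.99.39.25: descend 0 ; hops seen [∅] ; pick no-route
  + 60.180.112.0/22 (H2) depth=22
  + 60.180.112.0/20 (H5) depth=20
  + 22.0.0.0/8 (H7) depth=8
  Q 60.180.112.33: descend 0011110010110100011100 ; hops seen [H5,H2] ; pick H2
  + 22.137.26.240/28 (H2) depth=28
  + 206.206.50.208/28 (H4) depth=28
  + 22.137.26.245/32 (H2) depth=32
  + 22.137.26.240/28 (H3) depth=28
  Q 206.206.50.208: descend 1100111011001110001100101101 ; hops seen [H4] ; pick H4
  + 22.128.0.0/12 (H5) depth=12
  + 0.0.0.0/0 (H1) depth=0
  Q 22.137.26.245: descend 00010110100010010001101011110101 ; hops seen [H1,H7,H5,H3,H2] ; pick H2
  + 22.137.26.244/30 (H3) depth=30
  Q 92.226.216.73: descend 0 ; hops seen [H1] ; pick H1
  Q 60.180.115.6: descend 001111001011010001110011 ; hops seen [H1,H5,H2,H3] ; pick H3
  + 60.0.0.0/8 (H4) depth=8
  Q 60.180.112.7: descend 0011110010110100011100 ; hops seen [H1,H4,H5,H2] ; pick H2
  + 16.0.0.0/4 (H5) depth=4
  - 60.180.112.0/20 clear@20
  + 22.128.0.0/11 (H6) depth=11
  Q 60.225.148.115: descend 001111001 ; hops seen [H1,H4] ; pick H4
  - 22.0.0.0/8 clear@8

== LOOKUPS ==
["H3","no-route","H2","H4","H2","H1","H3","H2","H4"]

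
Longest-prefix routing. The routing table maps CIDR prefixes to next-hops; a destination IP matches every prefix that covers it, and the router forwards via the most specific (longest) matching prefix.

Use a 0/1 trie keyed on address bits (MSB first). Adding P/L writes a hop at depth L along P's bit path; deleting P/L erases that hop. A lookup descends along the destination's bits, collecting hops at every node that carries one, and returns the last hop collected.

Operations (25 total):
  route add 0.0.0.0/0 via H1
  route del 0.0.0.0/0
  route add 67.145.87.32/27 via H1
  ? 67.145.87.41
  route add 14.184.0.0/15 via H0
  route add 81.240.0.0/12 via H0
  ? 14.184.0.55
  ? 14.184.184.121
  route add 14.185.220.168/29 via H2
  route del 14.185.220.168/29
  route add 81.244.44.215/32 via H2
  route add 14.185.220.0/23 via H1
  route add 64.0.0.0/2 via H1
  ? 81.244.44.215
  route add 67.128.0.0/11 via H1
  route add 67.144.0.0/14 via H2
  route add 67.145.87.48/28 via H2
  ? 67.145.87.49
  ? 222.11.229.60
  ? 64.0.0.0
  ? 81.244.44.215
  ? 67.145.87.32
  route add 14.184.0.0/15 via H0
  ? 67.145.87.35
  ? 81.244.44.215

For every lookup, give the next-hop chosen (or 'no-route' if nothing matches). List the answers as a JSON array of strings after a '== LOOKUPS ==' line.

Apply in order:
  + 0.0.0.0/0 (H1) depth=0
  del 0.0.0.0/0 (clear depth 0)
  + 67.145.87.32/27 (H1) depth=27
  lookup 67.145.87.41: bits 010000111001000101010111001 walk d0:-→d1:-→d2:-→d3:-→d4:-→d5:-→d6:-→d7:-→d8:-→d9:-→d10:-→d11:-→d12:-→d13:-→d14:-→d15:-→d16:-→d17:-→d18:-→d19:-→d20:-→d21:-→d22:-→d23:-→d24:-→d25:-→d26:-→d27:H1 -> H1
  + 14.184.0.0/15 (H0) depth=15
  + 81.240.0.0/12 (H0) depth=12
  lookup 14.184.0.55: bits 000011101011100 walk d0:-→d1:-→d2:-→d3:-→d4:-→d5:-→d6:-→d7:-→d8:-→d9:-→d10:-→d11:-→d12:-→d13:-→d14:-→d15:H0 -> H0
  lookup 14.184.184.121: bits 000011101011100 walk d0:-→d1:-→d2:-→d3:-→d4:-→d5:-→d6:-→d7:-→d8:-→d9:-→d10:-→d11:-→d12:-→d13:-→d14:-→d15:H0 -> H0
  + 14.185.220.168/29 (H2) depth=29
  del 14.185.220.168/29 (clear depth 29)
  + 81.244.44.215/32 (H2) depth=32
  + 14.185.220.0/23 (H1) depth=23
  + 64.0.0.0/2 (H1) depth=2
  lookup 81.244.44.215: bits 01010001111101000010110011010111 walk d0:-→d1:-→d2:H1→d3:-→d4:-→d5:-→d6:-→d7:-→d8:-→d9:-→d10:-→d11:-→d12:H0→d13:-→d14:-→d15:-→d16:-→d17:-→d18:-→d19:-→d20:-→d21:-→d22:-→d23:-→d24:-→d25:-→d26:-→d27:-→d28:-→d29:-→d30:-→d31:-→d32:H2 -> H2
  + 67.128.0.0/11 (H1) depth=11
  + 67.144.0.0/14 (H2) depth=14
  + 67.145.87.48/28 (H2) depth=28
  lookup 67.145.87.49: bits 0100001110010001010101110011 walk d0:-→d1:-→d2:H1→d3:-→d4:-→d5:-→d6:-→d7:-→d8:-→d9:-→d10:-→d11:H1→d12:-→d13:-→d14:H2→d15:-→d16:-→d17:-→d18:-→d19:-→d20:-→d21:-→d22:-→d23:-→d24:-→d25:-→d26:-→d27:H1→d28:H2 -> H2
  lookup 222.11.229.60: bits ε walk d0:- -> no-route
  lookup 64.0.0.0: bits 010000 walk d0:-→d1:-→d2:H1→d3:-→d4:-→d5:-→d6:- -> H1
  lookup 81.244.44.215: bits 01010001111101000010110011010111 walk d0:-→d1:-→d2:H1→d3:-→d4:-→d5:-→d6:-→d7:-→d8:-→d9:-→d10:-→d11:-→d12:H0→d13:-→d14:-→d15:-→d16:-→d17:-→d18:-→d19:-→d20:-→d21:-→d22:-→d23:-→d24:-→d25:-→d26:-→d27:-→d28:-→d29:-→d30:-→d31:-→d32:H2 -> H2
  lookup 67.145.87.32: bits 010000111001000101010111001 walk d0:-→d1:-→d2:H1→d3:-→d4:-→d5:-→d6:-→d7:-→d8:-→d9:-→d10:-→d11:H1→d12:-→d13:-→d14:H2→d15:-→d16:-→d17:-→d18:-→d19:-→d20:-→d21:-→d22:-→d23:-→d24:-→d25:-→d26:-→d27:H1 -> H1
  + 14.184.0.0/15 (H0) depth=15
  lookup 67.145.87.35: bits 010000111001000101010111001 walk d0:-→d1:-→d2:H1→d3:-→d4:-→d5:-→d6:-→d7:-→d8:-→d9:-→d10:-→d11:H1→d12:-→d13:-→d14:H2→d15:-→d16:-→d17:-→d18:-→d19:-→d20:-→d21:-→d22:-→d23:-→d24:-→d25:-→d26:-→d27:H1 -> H1
  lookup 81.244.44.215: bits 01010001111101000010110011010111 walk d0:-→d1:-→d2:H1→d3:-→d4:-→d5:-→d6:-→d7:-→d8:-→d9:-→d10:-→d11:-→d12:H0→d13:-→d14:-→d15:-→d16:-→d17:-→d18:-→d19:-→d20:-→d21:-→d22:-→d23:-→d24:-→d25:-→d26:-→d27:-→d28:-→d29:-→d30:-→d31:-→d32:H2 -> H2

== LOOKUPS ==
["H1","H0","H0","H2","H2","no-route","H1","H2","H1","H1","H2"]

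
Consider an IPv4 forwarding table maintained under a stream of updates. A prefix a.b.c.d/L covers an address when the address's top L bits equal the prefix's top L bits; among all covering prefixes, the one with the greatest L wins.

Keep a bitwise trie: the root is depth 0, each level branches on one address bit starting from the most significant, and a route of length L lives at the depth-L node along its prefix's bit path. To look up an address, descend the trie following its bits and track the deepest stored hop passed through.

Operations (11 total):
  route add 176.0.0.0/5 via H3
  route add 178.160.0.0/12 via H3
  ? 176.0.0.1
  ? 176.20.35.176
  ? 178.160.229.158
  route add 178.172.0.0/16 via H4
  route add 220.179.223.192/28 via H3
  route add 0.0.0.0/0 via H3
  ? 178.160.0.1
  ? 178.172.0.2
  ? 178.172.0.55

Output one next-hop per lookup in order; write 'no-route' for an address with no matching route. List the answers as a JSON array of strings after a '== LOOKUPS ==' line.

Process each operation:
  add 176.0.0.0/5 -> H3 at depth 5
  add 178.160.0.0/12 -> H3 at depth 12
  lookup 176.0.0.1: bits 101100 walk d0:-→d1:-→d2:-→d3:-→d4:-→d5:H3→d6:- -> H3
  lookup 176.20.35.176: bits 101100 walk d0:-→d1:-→d2:-→d3:-→d4:-→d5:H3→d6:- -> H3
  lookup 178.160.229.158: bits 101100101010 walk d0:-→d1:-→d2:-→d3:-→d4:-→d5:H3→d6:-→d7:-→d8:-→d9:-→d10:-→d11:-→d12:H3 -> H3
  add 178.172.0.0/16 -> H4 at depth 16
  add 220.179.223.192/28 -> H3 at depth 28
  add 0.0.0.0/0 -> H3 at depth 0
  lookup 178.160.0.1: bits 101100101010 walk d0:H3→d1:-→d2:-→d3:-→d4:-→d5:H3→d6:-→d7:-→d8:-→d9:-→d10:-→d11:-→d12:H3 -> H3
  lookup 178.172.0.2: bits 1011001010101100 walk d0:H3→d1:-→d2:-→d3:-→d4:-→d5:H3→d6:-→d7:-→d8:-→d9:-→d10:-→d11:-→d12:H3→d13:-→d14:-→d15:-→d16:H4 -> H4
  lookup 178.172.0.55: bits 1011001010101100 walk d0:H3→d1:-→d2:-→d3:-→d4:-→d5:H3→d6:-→d7:-→d8:-→d9:-→d10:-→d11:-→d12:H3→d13:-→d14:-→d15:-→d16:H4 -> H4

== LOOKUPS ==
["H3","H3","H3","H3","H4","H4"]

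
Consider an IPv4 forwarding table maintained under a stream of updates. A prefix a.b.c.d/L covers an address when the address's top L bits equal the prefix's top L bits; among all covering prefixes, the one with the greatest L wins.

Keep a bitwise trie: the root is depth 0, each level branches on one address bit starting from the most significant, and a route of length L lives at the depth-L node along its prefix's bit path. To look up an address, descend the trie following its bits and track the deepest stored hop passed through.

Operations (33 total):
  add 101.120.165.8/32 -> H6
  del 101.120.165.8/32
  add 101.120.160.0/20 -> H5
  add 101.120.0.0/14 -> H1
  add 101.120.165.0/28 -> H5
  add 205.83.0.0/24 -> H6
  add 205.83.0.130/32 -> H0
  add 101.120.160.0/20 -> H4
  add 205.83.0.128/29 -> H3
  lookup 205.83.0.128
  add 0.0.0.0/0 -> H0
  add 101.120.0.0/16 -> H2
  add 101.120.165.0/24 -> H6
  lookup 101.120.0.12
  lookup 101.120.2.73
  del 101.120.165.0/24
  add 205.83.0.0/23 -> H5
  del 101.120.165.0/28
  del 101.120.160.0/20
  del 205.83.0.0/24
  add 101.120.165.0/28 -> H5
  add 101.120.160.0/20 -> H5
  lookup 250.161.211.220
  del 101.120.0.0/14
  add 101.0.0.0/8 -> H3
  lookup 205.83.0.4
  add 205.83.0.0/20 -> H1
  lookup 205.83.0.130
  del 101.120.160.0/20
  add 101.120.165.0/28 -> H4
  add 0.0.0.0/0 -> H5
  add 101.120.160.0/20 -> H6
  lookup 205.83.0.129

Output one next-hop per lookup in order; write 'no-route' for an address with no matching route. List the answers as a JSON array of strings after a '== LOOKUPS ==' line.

Trace:
  add 101.120.165.8/32 -> H6 at depth 32
  del 101.120.165.8/32 (clear depth 32)
  add 101.120.160.0/20 -> H5 at depth 20
  add 101.120.0.0/14 -> H1 at depth 14
  add 101.120.165.0/28 -> H5 at depth 28
  add 205.83.0.0/24 -> H6 at depth 24
  add 205.83.0.130/32 -> H0 at depth 32
  add 101.120.160.0/20 -> H4 at depth 20
  add 205.83.0.128/29 -> H3 at depth 29
  ? 205.83.0.128  path d0:-→d1:-→d2:-→d3:-→d4:-→d5:-→d6:-→d7:-→d8:-→d9:-→d10:-→d11:-→d12:-→d13:-→d14:-→d15:-→d16:-→d17:-→d18:-→d19:-→d20:-→d21:-→d22:-→d23:-→d24:H6→d25:-→d26:-→d27:-→d28:-→d29:H3→d30:-  best=H3
  add 0.0.0.0/0 -> H0 at depth 0
  add 101.120.0.0/16 -> H2 at depth 16
  add 101.120.165.0/24 -> H6 at depth 24
  ? 101.120.0.12  path d0:H0→d1:-→d2:-→d3:-→d4:-→d5:-→d6:-→d7:-→d8:-→d9:-→d10:-→d11:-→d12:-→d13:-→d14:H1→d15:-→d16:H2  best=H2
  ? 101.120.2.73  path d0:H0→d1:-→d2:-→d3:-→d4:-→d5:-→d6:-→d7:-→d8:-→d9:-→d10:-→d11:-→d12:-→d13:-→d14:H1→d15:-→d16:H2  best=H2
  del 101.120.165.0/24 (clear depth 24)
  add 205.83.0.0/23 -> H5 at depth 23
  del 101.120.165.0/28 (clear depth 28)
  del 101.120.160.0/20 (clear depth 20)
  del 205.83.0.0/24 (clear depth 24)
  add 101.120.165.0/28 -> H5 at depth 28
  add 101.120.160.0/20 -> H5 at depth 20
  ? 250.161.211.220  path d0:H0→d1:-→d2:-  best=H0
  del 101.120.0.0/14 (clear depth 14)
  add 101.0.0.0/8 -> H3 at depth 8
  ? 205.83.0.4  path d0:H0→d1:-→d2:-→d3:-→d4:-→d5:-→d6:-→d7:-→d8:-→d9:-→d10:-→d11:-→d12:-→d13:-→d14:-→d15:-→d16:-→d17:-→d18:-→d19:-→d20:-→d21:-→d22:-→d23:H5→d24:-  best=H5
  add 205.83.0.0/20 -> H1 at depth 20
  ? 205.83.0.130  path d0:H0→d1:-→d2:-→d3:-→d4:-→d5:-→d6:-→d7:-→d8:-→d9:-→d10:-→d11:-→d12:-→d13:-→d14:-→d15:-→d16:-→d17:-→d18:-→d19:-→d20:H1→d21:-→d22:-→d23:H5→d24:-→d25:-→d26:-→d27:-→d28:-→d29:H3→d30:-→d31:-→d32:H0  best=H0
  del 101.120.160.0/20 (clear depth 20)
  add 101.120.165.0/28 -> H4 at depth 28
  add 0.0.0.0/0 -> H5 at depth 0
  add 101.120.160.0/20 -> H6 at depth 20
  ? 205.83.0.129  path d0:H5→d1:-→d2:-→d3:-→d4:-→d5:-→d6:-→d7:-→d8:-→d9:-→d10:-→d11:-→d12:-→d13:-→d14:-→d15:-→d16:-→d17:-→d18:-→d19:-→d20:H1→d21:-→d22:-→d23:H5→d24:-→d25:-→d26:-→d27:-→d28:-→d29:H3→d30:-  best=H3

== LOOKUPS ==
["H3","H2","H2","H0","H5","H0","H3"]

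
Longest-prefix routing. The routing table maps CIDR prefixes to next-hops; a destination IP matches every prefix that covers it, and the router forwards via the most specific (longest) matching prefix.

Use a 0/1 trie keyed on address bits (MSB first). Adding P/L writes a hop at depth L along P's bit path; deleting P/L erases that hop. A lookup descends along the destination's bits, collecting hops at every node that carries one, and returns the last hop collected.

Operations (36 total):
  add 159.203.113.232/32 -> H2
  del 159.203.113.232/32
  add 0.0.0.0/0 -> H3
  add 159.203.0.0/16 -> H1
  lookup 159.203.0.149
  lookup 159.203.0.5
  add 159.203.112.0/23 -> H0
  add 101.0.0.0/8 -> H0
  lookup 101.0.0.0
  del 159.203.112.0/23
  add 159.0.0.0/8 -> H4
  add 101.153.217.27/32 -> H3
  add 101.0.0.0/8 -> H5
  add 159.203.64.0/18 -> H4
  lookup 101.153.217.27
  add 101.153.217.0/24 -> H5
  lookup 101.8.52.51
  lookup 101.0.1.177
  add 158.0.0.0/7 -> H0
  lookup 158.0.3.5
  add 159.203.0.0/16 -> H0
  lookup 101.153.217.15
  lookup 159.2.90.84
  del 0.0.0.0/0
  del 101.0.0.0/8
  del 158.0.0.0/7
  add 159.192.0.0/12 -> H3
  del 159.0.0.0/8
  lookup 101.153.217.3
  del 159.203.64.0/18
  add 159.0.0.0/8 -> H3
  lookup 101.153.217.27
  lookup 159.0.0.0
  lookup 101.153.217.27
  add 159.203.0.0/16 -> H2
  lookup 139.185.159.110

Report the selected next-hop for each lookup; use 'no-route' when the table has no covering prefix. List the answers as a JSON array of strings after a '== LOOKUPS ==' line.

Apply in order:
  + 159.203.113.232/32 (H2) depth=32
  del 159.203.113.232/32 (clear depth 32)
  + 0.0.0.0/0 (H3) depth=0
  + 159.203.0.0/16 (H1) depth=16
  ? 159.203.0.149  path d0:H3→d1:-→d2:-→d3:-→d4:-→d5:-→d6:-→d7:-→d8:-→d9:-→d10:-→d11:-→d12:-→d13:-→d14:-→d15:-→d16:H1→d17:-  best=H1
  ? 159.203.0.5  path d0:H3→d1:-→d2:-→d3:-→d4:-→d5:-→d6:-→d7:-→d8:-→d9:-→d10:-→d11:-→d12:-→d13:-→d14:-→d15:-→d16:H1→d17:-  best=H1
  + 159.203.112.0/23 (H0) depth=23
  + 101.0.0.0/8 (H0) depth=8
  ? 101.0.0.0  path d0:H3→d1:-→d2:-→d3:-→d4:-→d5:-→d6:-→d7:-→d8:H0  best=H0
  del 159.203.112.0/23 (clear depth 23)
  + 159.0.0.0/8 (H4) depth=8
  + 101.153.217.27/32 (H3) depth=32
  + 101.0.0.0/8 (H5) depth=8
  + 159.203.64.0/18 (H4) depth=18
  ? 101.153.217.27  path d0:H3→d1:-→d2:-→d3:-→d4:-→d5:-→d6:-→d7:-→d8:H5→d9:-→d10:-→d11:-→d12:-→d13:-→d14:-→d15:-→d16:-→d17:-→d18:-→d19:-→d20:-→d21:-→d22:-→d23:-→d24:-→d25:-→d26:-→d27:-→d28:-→d29:-→d30:-→d31:-→d32:H3  best=H3
  + 101.153.217.0/24 (H5) depth=24
  ? 101.8.52.51  path d0:H3→d1:-→d2:-→d3:-→d4:-→d5:-→d6:-→d7:-→d8:H5  best=H5
  ? 101.0.1.177  path d0:H3→d1:-→d2:-→d3:-→d4:-→d5:-→d6:-→d7:-→d8:H5  best=H5
  + 158.0.0.0/7 (H0) depth=7
  ? 158.0.3.5  path d0:H3→d1:-→d2:-→d3:-→d4:-→d5:-→d6:-→d7:H0  best=H0
  + 159.203.0.0/16 (H0) depth=16
  ? 101.153.217.15  path d0:H3→d1:-→d2:-→d3:-→d4:-→d5:-→d6:-→d7:-→d8:H5→d9:-→d10:-→d11:-→d12:-→d13:-→d14:-→d15:-→d16:-→d17:-→d18:-→d19:-→d20:-→d21:-→d22:-→d23:-→d24:H5→d25:-→d26:-→d27:-  best=H5
  ? 159.2.90.84  path d0:H3→d1:-→d2:-→d3:-→d4:-→d5:-→d6:-→d7:H0→d8:H4  best=H4
  del 0.0.0.0/0 (clear depth 0)
  del 101.0.0.0/8 (clear depth 8)
  del 158.0.0.0/7 (clear depth 7)
  + 159.192.0.0/12 (H3) depth=12
  del 159.0.0.0/8 (clear depth 8)
  ? 101.153.217.3  path d0:-→d1:-→d2:-→d3:-→d4:-→d5:-→d6:-→d7:-→d8:-→d9:-→d10:-→d11:-→d12:-→d13:-→d14:-→d15:-→d16:-→d17:-→d18:-→d19:-→d20:-→d21:-→d22:-→d23:-→d24:H5→d25:-→d26:-→d27:-  best=H5
  del 159.203.64.0/18 (clear depth 18)
  + 159.0.0.0/8 (H3) depth=8
  ? 101.153.217.27  path d0:-→d1:-→d2:-→d3:-→d4:-→d5:-→d6:-→d7:-→d8:-→d9:-→d10:-→d11:-→d12:-→d13:-→d14:-→d15:-→d16:-→d17:-→d18:-→d19:-→d20:-→d21:-→d22:-→d23:-→d24:H5→d25:-→d26:-→d27:-→d28:-→d29:-→d30:-→d31:-→d32:H3  best=H3
  ? 159.0.0.0  path d0:-→d1:-→d2:-→d3:-→d4:-→d5:-→d6:-→d7:-→d8:H3  best=H3
  ? 101.153.217.27  path d0:-→d1:-→d2:-→d3:-→d4:-→d5:-→d6:-→d7:-→d8:-→d9:-→d10:-→d11:-→d12:-→d13:-→d14:-→d15:-→d16:-→d17:-→d18:-→d19:-→d20:-→d21:-→d22:-→d23:-→d24:H5→d25:-→d26:-→d27:-→d28:-→d29:-→d30:-→d31:-→d32:H3  best=H3
  + 159.203.0.0/16 (H2) depth=16
  ? 139.185.159.110  path d0:-→d1:-→d2:-→d3:-  best=no-route

== LOOKUPS ==
["H1","H1","H0","H3","H5","H5","H0","H5","H4","H5","H3","H3","H3","no-route"]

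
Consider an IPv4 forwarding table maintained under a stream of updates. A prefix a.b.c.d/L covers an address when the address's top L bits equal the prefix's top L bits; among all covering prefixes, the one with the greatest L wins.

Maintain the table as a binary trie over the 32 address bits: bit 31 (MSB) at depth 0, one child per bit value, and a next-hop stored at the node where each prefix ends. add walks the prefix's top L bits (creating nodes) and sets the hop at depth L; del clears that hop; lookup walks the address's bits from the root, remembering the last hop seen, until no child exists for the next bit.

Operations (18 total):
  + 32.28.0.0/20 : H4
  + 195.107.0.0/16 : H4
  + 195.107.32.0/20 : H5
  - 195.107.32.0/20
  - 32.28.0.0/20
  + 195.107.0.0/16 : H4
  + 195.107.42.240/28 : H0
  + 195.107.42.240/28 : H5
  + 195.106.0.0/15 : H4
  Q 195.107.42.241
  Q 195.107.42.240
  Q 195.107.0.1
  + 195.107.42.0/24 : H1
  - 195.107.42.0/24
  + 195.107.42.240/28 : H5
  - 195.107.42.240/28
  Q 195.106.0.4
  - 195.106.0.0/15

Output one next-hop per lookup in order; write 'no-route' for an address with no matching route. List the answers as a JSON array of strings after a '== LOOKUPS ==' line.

Process each operation:
  add 32.28.0.0/20 -> H4 at depth 20
  add 195.107.0.0/16 -> H4 at depth 16
  add 195.107.32.0/20 -> H5 at depth 20
  del 195.107.32.0/20 (clear depth 20)
  del 32.28.0.0/20 (clear depth 20)
  add 195.107.0.0/16 -> H4 at depth 16
  add 195.107.42.240/28 -> H0 at depth 28
  add 195.107.42.240/28 -> H5 at depth 28
  add 195.106.0.0/15 -> H4 at depth 15
  ? 195.107.42.241  path d0:-→d1:-→d2:-→d3:-→d4:-→d5:-→d6:-→d7:-→d8:-→d9:-→d10:-→d11:-→d12:-→d13:-→d14:-→d15:H4→d16:H4→d17:-→d18:-→d19:-→d20:-→d21:-→d22:-→d23:-→d24:-→d25:-→d26:-→d27:-→d28:H5  best=H5
  ? 195.107.42.240  path d0:-→d1:-→d2:-→d3:-→d4:-→d5:-→d6:-→d7:-→d8:-→d9:-→d10:-→d11:-→d12:-→d13:-→d14:-→d15:H4→d16:H4→d17:-→d18:-→d19:-→d20:-→d21:-→d22:-→d23:-→d24:-→d25:-→d26:-→d27:-→d28:H5  best=H5
  ? 195.107.0.1  path d0:-→d1:-→d2:-→d3:-→d4:-→d5:-→d6:-→d7:-→d8:-→d9:-→d10:-→d11:-→d12:-→d13:-→d14:-→d15:H4→d16:H4→d17:-→d18:-  best=H4
  add 195.107.42.0/24 -> H1 at depth 24
  del 195.107.42.0/24 (clear depth 24)
  add 195.107.42.240/28 -> H5 at depth 28
  del 195.107.42.240/28 (clear depth 28)
  ? 195.106.0.4  path d0:-→d1:-→d2:-→d3:-→d4:-→d5:-→d6:-→d7:-→d8:-→d9:-→d10:-→d11:-→d12:-→d13:-→d14:-→d15:H4  best=H4
  del 195.106.0.0/15 (clear depth 15)

== LOOKUPS ==
["H5","H5","H4","H4"]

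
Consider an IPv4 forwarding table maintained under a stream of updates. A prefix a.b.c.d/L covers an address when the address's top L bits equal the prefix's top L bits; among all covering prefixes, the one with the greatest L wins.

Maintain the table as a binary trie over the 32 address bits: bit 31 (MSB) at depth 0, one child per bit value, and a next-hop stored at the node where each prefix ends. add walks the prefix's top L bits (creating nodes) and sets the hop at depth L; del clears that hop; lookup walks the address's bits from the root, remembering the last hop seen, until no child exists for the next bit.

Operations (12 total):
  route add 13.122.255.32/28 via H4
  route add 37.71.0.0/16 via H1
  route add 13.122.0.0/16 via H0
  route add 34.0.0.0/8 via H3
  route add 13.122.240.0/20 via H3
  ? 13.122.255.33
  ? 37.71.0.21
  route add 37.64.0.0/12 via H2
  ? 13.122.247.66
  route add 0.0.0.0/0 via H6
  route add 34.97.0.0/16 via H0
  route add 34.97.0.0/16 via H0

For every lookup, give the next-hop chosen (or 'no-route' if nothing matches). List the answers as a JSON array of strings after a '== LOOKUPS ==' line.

Trace:
  add 13.122.255.32/28 -> H4 at depth 28
  add 37.71.0.0/16 -> H1 at depth 16
  add 13.122.0.0/16 -> H0 at depth 16
  add 34.0.0.0/8 -> H3 at depth 8
  add 13.122.240.0/20 -> H3 at depth 20
  ? 13.122.255.33  path d0:-→d1:-→d2:-→d3:-→d4:-→d5:-→d6:-→d7:-→d8:-→d9:-→d10:-→d11:-→d12:-→d13:-→d14:-→d15:-→d16:H0→d17:-→d18:-→d19:-→d20:H3→d21:-→d22:-→d23:-→d24:-→d25:-→d26:-→d27:-→d28:H4  best=H4
  ? 37.71.0.21  path d0:-→d1:-→d2:-→d3:-→d4:-→d5:-→d6:-→d7:-→d8:-→d9:-→d10:-→d11:-→d12:-→d13:-→d14:-→d15:-→d16:H1  best=H1
  add 37.64.0.0/12 -> H2 at depth 12
  ? 13.122.247.66  path d0:-→d1:-→d2:-→d3:-→d4:-→d5:-→d6:-→d7:-→d8:-→d9:-→d10:-→d11:-→d12:-→d13:-→d14:-→d15:-→d16:H0→d17:-→d18:-→d19:-→d20:H3  best=H3
  add 0.0.0.0/0 -> H6 at depth 0
  add 34.97.0.0/16 -> H0 at depth 16
  add 34.97.0.0/16 -> H0 at depth 16

== LOOKUPS ==
["H4","H1","H3"]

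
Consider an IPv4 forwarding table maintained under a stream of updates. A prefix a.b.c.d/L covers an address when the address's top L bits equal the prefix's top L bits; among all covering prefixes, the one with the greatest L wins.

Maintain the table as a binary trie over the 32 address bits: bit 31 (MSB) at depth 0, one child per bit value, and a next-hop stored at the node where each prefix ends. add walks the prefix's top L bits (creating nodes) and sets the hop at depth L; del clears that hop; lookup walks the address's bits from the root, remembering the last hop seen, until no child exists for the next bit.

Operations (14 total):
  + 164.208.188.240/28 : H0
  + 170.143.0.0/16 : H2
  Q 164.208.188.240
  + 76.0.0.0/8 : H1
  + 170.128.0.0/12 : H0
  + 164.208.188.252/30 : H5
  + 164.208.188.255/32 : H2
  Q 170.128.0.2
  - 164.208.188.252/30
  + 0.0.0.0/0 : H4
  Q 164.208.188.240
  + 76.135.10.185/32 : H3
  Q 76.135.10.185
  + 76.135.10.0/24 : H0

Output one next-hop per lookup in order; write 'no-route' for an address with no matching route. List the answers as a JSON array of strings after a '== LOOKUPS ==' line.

Trace:
  add 164.208.188.240/28 -> H0 at depth 28
  add 170.143.0.0/16 -> H2 at depth 16
  ? 164.208.188.240  path d0:-→d1:-→d2:-→d3:-→d4:-→d5:-→d6:-→d7:-→d8:-→d9:-→d10:-→d11:-→d12:-→d13:-→d14:-→d15:-→d16:-→d17:-→d18:-→d19:-→d20:-→d21:-→d22:-→d23:-→d24:-→d25:-→d26:-→d27:-→d28:H0  best=H0
  add 76.0.0.0/8 -> H1 at depth 8
  add 170.128.0.0/12 -> H0 at depth 12
  add 164.208.188.252/30 -> H5 at depth 30
  add 164.208.188.255/32 -> H2 at depth 32
  ? 170.128.0.2  path d0:-→d1:-→d2:-→d3:-→d4:-→d5:-→d6:-→d7:-→d8:-→d9:-→d10:-→d11:-→d12:H0  best=H0
  - 164.208.188.252/30 clear@30
  add 0.0.0.0/0 -> H4 at depth 0
  ? 164.208.188.240  path d0:H4→d1:-→d2:-→d3:-→d4:-→d5:-→d6:-→d7:-→d8:-→d9:-→d10:-→d11:-→d12:-→d13:-→d14:-→d15:-→d16:-→d17:-→d18:-→d19:-→d20:-→d21:-→d22:-→d23:-→d24:-→d25:-→d26:-→d27:-→d28:H0  best=H0
  add 76.135.10.185/32 -> H3 at depth 32
  ? 76.135.10.185  path d0:H4→d1:-→d2:-→d3:-→d4:-→d5:-→d6:-→d7:-→d8:H1→d9:-→d10:-→d11:-→d12:-→d13:-→d14:-→d15:-→d16:-→d17:-→d18:-→d19:-→d20:-→d21:-→d22:-→d23:-→d24:-→d25:-→d26:-→d27:-→d28:-→d29:-→d30:-→d31:-→d32:H3  best=H3
  add 76.135.10.0/24 -> H0 at depth 24

== LOOKUPS ==
["H0","H0","H0","H3"]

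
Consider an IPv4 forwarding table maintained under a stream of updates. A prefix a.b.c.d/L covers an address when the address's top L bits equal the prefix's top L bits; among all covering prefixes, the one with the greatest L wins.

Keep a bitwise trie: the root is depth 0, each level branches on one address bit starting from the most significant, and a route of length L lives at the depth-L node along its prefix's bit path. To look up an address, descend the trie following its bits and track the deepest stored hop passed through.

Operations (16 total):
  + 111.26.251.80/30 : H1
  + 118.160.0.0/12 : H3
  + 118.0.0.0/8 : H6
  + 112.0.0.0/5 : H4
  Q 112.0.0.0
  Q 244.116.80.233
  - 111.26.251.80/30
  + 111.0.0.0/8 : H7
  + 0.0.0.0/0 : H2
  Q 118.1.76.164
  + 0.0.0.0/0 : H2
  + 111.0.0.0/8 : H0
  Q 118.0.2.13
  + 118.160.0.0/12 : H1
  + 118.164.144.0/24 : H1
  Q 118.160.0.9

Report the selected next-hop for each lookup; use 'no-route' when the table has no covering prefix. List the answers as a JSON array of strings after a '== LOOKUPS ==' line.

Process each operation:
  + 111.26.251.80/30 (H1) depth=30
  + 118.160.0.0/12 (H3) depth=12
  + 118.0.0.0/8 (H6) depth=8
  + 112.0.0.0/5 (H4) depth=5
  ? 112.0.0.0  path d0:-→d1:-→d2:-→d3:-→d4:-→d5:H4  best=H4
  ? 244.116.80.233  path d0:-  best=no-route
  - 111.26.251.80/30 clear@30
  + 111.0.0.0/8 (H7) depth=8
  + 0.0.0.0/0 (H2) depth=0
  ? 118.1.76.164  path d0:H2→d1:-→d2:-→d3:-→d4:-→d5:H4→d6:-→d7:-→d8:H6  best=H6
  + 0.0.0.0/0 (H2) depth=0
  + 111.0.0.0/8 (H0) depth=8
  ? 118.0.2.13  path d0:H2→d1:-→d2:-→d3:-→d4:-→d5:H4→d6:-→d7:-→d8:H6  best=H6
  + 118.160.0.0/12 (H1) depth=12
  + 118.164.144.0/24 (H1) depth=24
  ? 118.160.0.9  path d0:H2→d1:-→d2:-→d3:-→d4:-→d5:H4→d6:-→d7:-→d8:H6→d9:-→d10:-→d11:-→d12:H1→d13:-  best=H1

== LOOKUPS ==
["H4","no-route","H6","H6","H1"]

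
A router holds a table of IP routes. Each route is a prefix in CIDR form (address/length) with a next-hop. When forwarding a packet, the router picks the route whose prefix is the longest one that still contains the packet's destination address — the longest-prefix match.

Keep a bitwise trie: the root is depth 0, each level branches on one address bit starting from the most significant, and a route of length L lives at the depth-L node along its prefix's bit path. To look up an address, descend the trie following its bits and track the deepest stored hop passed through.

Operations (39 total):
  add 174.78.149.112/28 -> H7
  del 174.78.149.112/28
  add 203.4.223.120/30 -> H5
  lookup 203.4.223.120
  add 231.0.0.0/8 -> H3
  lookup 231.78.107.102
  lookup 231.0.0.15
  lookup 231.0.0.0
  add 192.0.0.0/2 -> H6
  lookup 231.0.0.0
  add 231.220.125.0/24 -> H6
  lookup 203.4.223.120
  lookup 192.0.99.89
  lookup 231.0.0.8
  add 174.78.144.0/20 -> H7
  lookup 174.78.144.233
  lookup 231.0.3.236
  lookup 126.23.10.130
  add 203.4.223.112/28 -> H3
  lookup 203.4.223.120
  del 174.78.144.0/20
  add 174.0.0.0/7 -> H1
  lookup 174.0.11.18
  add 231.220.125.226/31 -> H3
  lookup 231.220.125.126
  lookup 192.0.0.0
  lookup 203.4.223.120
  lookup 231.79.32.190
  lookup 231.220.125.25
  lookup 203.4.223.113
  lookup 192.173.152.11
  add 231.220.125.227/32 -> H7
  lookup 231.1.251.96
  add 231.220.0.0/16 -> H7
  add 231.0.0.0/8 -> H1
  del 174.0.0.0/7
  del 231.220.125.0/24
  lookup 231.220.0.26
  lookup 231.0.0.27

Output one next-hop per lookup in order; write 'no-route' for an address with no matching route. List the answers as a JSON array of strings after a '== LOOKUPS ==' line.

Trace:
  add 174.78.149.112/28 -> H7 at depth 28
  del 174.78.149.112/28 (clear depth 28)
  add 203.4.223.120/30 -> H5 at depth 30
  lookup 203.4.223.120: bits 110010110000010011011111011110 walk d0:-→d1:-→d2:-→d3:-→d4:-→d5:-→d6:-→d7:-→d8:-→d9:-→d10:-→d11:-→d12:-→d13:-→d14:-→d15:-→d16:-→d17:-→d18:-→d19:-→d20:-→d21:-→d22:-→d23:-→d24:-→d25:-→d26:-→d27:-→d28:-→d29:-→d30:H5 -> H5
  add 231.0.0.0/8 -> H3 at depth 8
  lookup 231.78.107.102: bits 11100111 walk d0:-→d1:-→d2:-→d3:-→d4:-→d5:-→d6:-→d7:-→d8:H3 -> H3
  lookup 231.0.0.15: bits 11100111 walk d0:-→d1:-→d2:-→d3:-→d4:-→d5:-→d6:-→d7:-→d8:H3 -> H3
  lookup 231.0.0.0: bits 11100111 walk d0:-→d1:-→d2:-→d3:-→d4:-→d5:-→d6:-→d7:-→d8:H3 -> H3
  add 192.0.0.0/2 -> H6 at depth 2
  lookup 231.0.0.0: bits 11100111 walk d0:-→d1:-→d2:H6→d3:-→d4:-→d5:-→d6:-→d7:-→d8:H3 -> H3
  add 231.220.125.0/24 -> H6 at depth 24
  lookup 203.4.223.120: bits 110010110000010011011111011110 walk d0:-→d1:-→d2:H6→d3:-→d4:-→d5:-→d6:-→d7:-→d8:-→d9:-→d10:-→d11:-→d12:-→d13:-→d14:-→d15:-→d16:-→d17:-→d18:-→d19:-→d20:-→d21:-→d22:-→d23:-→d24:-→d25:-→d26:-→d27:-→d28:-→d29:-→d30:H5 -> H5
  lookup 192.0.99.89: bits 1100 walk d0:-→d1:-→d2:H6→d3:-→d4:- -> H6
  lookup 231.0.0.8: bits 11100111 walk d0:-→d1:-→d2:H6→d3:-→d4:-→d5:-→d6:-→d7:-→d8:H3 -> H3
  add 174.78.144.0/20 -> H7 at depth 20
  lookup 174.78.144.233: bits 101011100100111010010 walk d0:-→d1:-→d2:-→d3:-→d4:-→d5:-→d6:-→d7:-→d8:-→d9:-→d10:-→d11:-→d12:-→d13:-→d14:-→d15:-→d16:-→d17:-→d18:-→d19:-→d20:H7→d21:- -> H7
  lookup 231.0.3.236: bits 11100111 walk d0:-→d1:-→d2:H6→d3:-→d4:-→d5:-→d6:-→d7:-→d8:H3 -> H3
  lookup 126.23.10.130: bits ε walk d0:- -> no-route
  add 203.4.223.112/28 -> H3 at depth 28
  lookup 203.4.223.120: bits 110010110000010011011111011110 walk d0:-→d1:-→d2:H6→d3:-→d4:-→d5:-→d6:-→d7:-→d8:-→d9:-→d10:-→d11:-→d12:-→d13:-→d14:-→d15:-→d16:-→d17:-→d18:-→d19:-→d20:-→d21:-→d22:-→d23:-→d24:-→d25:-→d26:-→d27:-→d28:H3→d29:-→d30:H5 -> H5
  del 174.78.144.0/20 (clear depth 20)
  add 174.0.0.0/7 -> H1 at depth 7
  lookup 174.0.11.18: bits 101011100 walk d0:-→d1:-→d2:-→d3:-→d4:-→d5:-→d6:-→d7:H1→d8:-→d9:- -> H1
  add 231.220.125.226/31 -> H3 at depth 31
  lookup 231.220.125.126: bits 111001111101110001111101 walk d0:-→d1:-→d2:H6→d3:-→d4:-→d5:-→d6:-→d7:-→d8:H3→d9:-→d10:-→d11:-→d12:-→d13:-→d14:-→d15:-→d16:-→d17:-→d18:-→d19:-→d20:-→d21:-→d22:-→d23:-→d24:H6 -> H6
  lookup 192.0.0.0: bits 1100 walk d0:-→d1:-→d2:H6→d3:-→d4:- -> H6
  lookup 203.4.223.120: bits 110010110000010011011111011110 walk d0:-→d1:-→d2:H6→d3:-→d4:-→d5:-→d6:-→d7:-→d8:-→d9:-→d10:-→d11:-→d12:-→d13:-→d14:-→d15:-→d16:-→d17:-→d18:-→d19:-→d20:-→d21:-→d22:-→d23:-→d24:-→d25:-→d26:-→d27:-→d28:H3→d29:-→d30:H5 -> H5
  lookup 231.79.32.190: bits 11100111 walk d0:-→d1:-→d2:H6→d3:-→d4:-→d5:-→d6:-→d7:-→d8:H3 -> H3
  lookup 231.220.125.25: bits 111001111101110001111101 walk d0:-→d1:-→d2:H6→d3:-→d4:-→d5:-→d6:-→d7:-→d8:H3→d9:-→d10:-→d11:-→d12:-→d13:-→d14:-→d15:-→d16:-→d17:-→d18:-→d19:-→d20:-→d21:-→d22:-→d23:-→d24:H6 -> H6
  lookup 203.4.223.113: bits 1100101100000100110111110111 walk d0:-→d1:-→d2:H6→d3:-→d4:-→d5:-→d6:-→d7:-→d8:-→d9:-→d10:-→d11:-→d12:-→d13:-→d14:-→d15:-→d16:-→d17:-→d18:-→d19:-→d20:-→d21:-→d22:-→d23:-→d24:-→d25:-→d26:-→d27:-→d28:H3 -> H3
  lookup 192.173.152.11: bits 1100 walk d0:-→d1:-→d2:H6→d3:-→d4:- -> H6
  add 231.220.125.227/32 -> H7 at depth 32
  lookup 231.1.251.96: bits 11100111 walk d0:-→d1:-→d2:H6→d3:-→d4:-→d5:-→d6:-→d7:-→d8:H3 -> H3
  add 231.220.0.0/16 -> H7 at depth 16
  add 231.0.0.0/8 -> H1 at depth 8
  del 174.0.0.0/7 (clear depth 7)
  del 231.220.125.0/24 (clear depth 24)
  lookup 231.220.0.26: bits 11100111110111000 walk d0:-→d1:-→d2:H6→d3:-→d4:-→d5:-→d6:-→d7:-→d8:H1→d9:-→d10:-→d11:-→d12:-→d13:-→d14:-→d15:-→d16:H7→d17:- -> H7
  lookup 231.0.0.27: bits 11100111 walk d0:-→d1:-→d2:H6→d3:-→d4:-→d5:-→d6:-→d7:-→d8:H1 -> H1

== LOOKUPS ==
["H5","H3","H3","H3","H3","H5","H6","H3","H7","H3","no-route","H5","H1","H6","H6","H5","H3","H6","H3","H6","H3","H7","H1"]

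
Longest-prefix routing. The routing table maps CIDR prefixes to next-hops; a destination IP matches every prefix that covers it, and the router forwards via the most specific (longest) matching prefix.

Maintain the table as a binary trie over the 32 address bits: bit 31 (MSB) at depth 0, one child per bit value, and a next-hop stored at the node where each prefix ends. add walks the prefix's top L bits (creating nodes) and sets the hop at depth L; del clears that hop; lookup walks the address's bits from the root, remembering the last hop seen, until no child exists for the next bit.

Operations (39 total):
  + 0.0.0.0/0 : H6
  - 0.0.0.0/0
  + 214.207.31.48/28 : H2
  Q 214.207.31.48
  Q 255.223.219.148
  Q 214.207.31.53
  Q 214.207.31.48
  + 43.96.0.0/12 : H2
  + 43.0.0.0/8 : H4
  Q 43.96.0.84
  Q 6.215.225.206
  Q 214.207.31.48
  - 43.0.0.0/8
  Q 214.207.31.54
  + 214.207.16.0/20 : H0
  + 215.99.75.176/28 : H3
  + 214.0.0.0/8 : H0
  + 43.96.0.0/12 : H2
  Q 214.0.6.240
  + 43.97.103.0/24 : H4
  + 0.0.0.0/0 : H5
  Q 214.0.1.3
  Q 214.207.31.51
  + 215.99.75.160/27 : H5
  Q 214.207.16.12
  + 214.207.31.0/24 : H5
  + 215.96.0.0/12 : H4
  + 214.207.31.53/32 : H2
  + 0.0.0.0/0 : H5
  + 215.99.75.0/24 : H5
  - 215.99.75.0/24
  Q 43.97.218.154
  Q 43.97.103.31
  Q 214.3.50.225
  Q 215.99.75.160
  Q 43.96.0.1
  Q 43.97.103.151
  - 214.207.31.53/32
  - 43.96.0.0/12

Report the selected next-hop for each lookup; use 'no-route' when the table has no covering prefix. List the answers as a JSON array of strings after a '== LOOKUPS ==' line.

Apply in order:
  add 0.0.0.0/0 -> H6 at depth 0
  del 0.0.0.0/0 (clear depth 0)
  add 214.207.31.48/28 -> H2 at depth 28
  lookup 214.207.31.48: bits 1101011011001111000111110011 walk d0:-→d1:-→d2:-→d3:-→d4:-→d5:-→d6:-→d7:-→d8:-→d9:-→d10:-→d11:-→d12:-→d13:-→d14:-→d15:-→d16:-→d17:-→d18:-→d19:-→d20:-→d21:-→d22:-→d23:-→d24:-→d25:-→d26:-→d27:-→d28:H2 -> H2
  lookup 255.223.219.148: bits 11 walk d0:-→d1:-→d2:- -> no-route
  lookup 214.207.31.53: bits 1101011011001111000111110011 walk d0:-→d1:-→d2:-→d3:-→d4:-→d5:-→d6:-→d7:-→d8:-→d9:-→d10:-→d11:-→d12:-→d13:-→d14:-→d15:-→d16:-→d17:-→d18:-→d19:-→d20:-→d21:-→d22:-→d23:-→d24:-→d25:-→d26:-→d27:-→d28:H2 -> H2
  lookup 214.207.31.48: bits 1101011011001111000111110011 walk d0:-→d1:-→d2:-→d3:-→d4:-→d5:-→d6:-→d7:-→d8:-→d9:-→d10:-→d11:-→d12:-→d13:-→d14:-→d15:-→d16:-→d17:-→d18:-→d19:-→d20:-→d21:-→d22:-→d23:-→d24:-→d25:-→d26:-→d27:-→d28:H2 -> H2
  add 43.96.0.0/12 -> H2 at depth 12
  add 43.0.0.0/8 -> H4 at depth 8
  lookup 43.96.0.84: bits 001010110110 walk d0:-→d1:-→d2:-→d3:-→d4:-→d5:-→d6:-→d7:-→d8:H4→d9:-→d10:-→d11:-→d12:H2 -> H2
  lookup 6.215.225.206: bits 00 walk d0:-→d1:-→d2:- -> no-route
  lookup 214.207.31.48: bits 1101011011001111000111110011 walk d0:-→d1:-→d2:-→d3:-→d4:-→d5:-→d6:-→d7:-→d8:-→d9:-→d10:-→d11:-→d12:-→d13:-→d14:-→d15:-→d16:-→d17:-→d18:-→d19:-→d20:-→d21:-→d22:-→d23:-→d24:-→d25:-→d26:-→d27:-→d28:H2 -> H2
  del 43.0.0.0/8 (clear depth 8)
  lookup 214.207.31.54: bits 1101011011001111000111110011 walk d0:-→d1:-→d2:-→d3:-→d4:-→d5:-→d6:-→d7:-→d8:-→d9:-→d10:-→d11:-→d12:-→d13:-→d14:-→d15:-→d16:-→d17:-→d18:-→d19:-→d20:-→d21:-→d22:-→d23:-→d24:-→d25:-→d26:-→d27:-→d28:H2 -> H2
  add 214.207.16.0/20 -> H0 at depth 20
  add 215.99.75.176/28 -> H3 at depth 28
  add 214.0.0.0/8 -> H0 at depth 8
  add 43.96.0.0/12 -> H2 at depth 12
  lookup 214.0.6.240: bits 11010110 walk d0:-→d1:-→d2:-→d3:-→d4:-→d5:-→d6:-→d7:-→d8:H0 -> H0
  add 43.97.103.0/24 -> H4 at depth 24
  add 0.0.0.0/0 -> H5 at depth 0
  lookup 214.0.1.3: bits 11010110 walk d0:H5→d1:-→d2:-→d3:-→d4:-→d5:-→d6:-→d7:-→d8:H0 -> H0
  lookup 214.207.31.51: bits 1101011011001111000111110011 walk d0:H5→d1:-→d2:-→d3:-→d4:-→d5:-→d6:-→d7:-→d8:H0→d9:-→d10:-→d11:-→d12:-→d13:-→d14:-→d15:-→d16:-→d17:-→d18:-→d19:-→d20:H0→d21:-→d22:-→d23:-→d24:-→d25:-→d26:-→d27:-→d28:H2 -> H2
  add 215.99.75.160/27 -> H5 at depth 27
  lookup 214.207.16.12: bits 11010110110011110001 walk d0:H5→d1:-→d2:-→d3:-→d4:-→d5:-→d6:-→d7:-→d8:H0→d9:-→d10:-→d11:-→d12:-→d13:-→d14:-→d15:-→d16:-→d17:-→d18:-→d19:-→d20:H0 -> H0
  add 214.207.31.0/24 -> H5 at depth 24
  add 215.96.0.0/12 -> H4 at depth 12
  add 214.207.31.53/32 -> H2 at depth 32
  add 0.0.0.0/0 -> H5 at depth 0
  add 215.99.75.0/24 -> H5 at depth 24
  del 215.99.75.0/24 (clear depth 24)
  lookup 43.97.218.154: bits 0010101101100001 walk d0:H5→d1:-→d2:-→d3:-→d4:-→d5:-→d6:-→d7:-→d8:-→d9:-→d10:-→d11:-→d12:H2→d13:-→d14:-→d15:-→d16:- -> H2
  lookup 43.97.103.31: bits 001010110110000101100111 walk d0:H5→d1:-→d2:-→d3:-→d4:-→d5:-→d6:-→d7:-→d8:-→d9:-→d10:-→d11:-→d12:H2→d13:-→d14:-→d15:-→d16:-→d17:-→d18:-→d19:-→d20:-→d21:-→d22:-→d23:-→d24:H4 -> H4
  lookup 214.3.50.225: bits 11010110 walk d0:H5→d1:-→d2:-→d3:-→d4:-→d5:-→d6:-→d7:-→d8:H0 -> H0
  lookup 215.99.75.160: bits 110101110110001101001011101 walk d0:H5→d1:-→d2:-→d3:-→d4:-→d5:-→d6:-→d7:-→d8:-→d9:-→d10:-→d11:-→d12:H4→d13:-→d14:-→d15:-→d16:-→d17:-→d18:-→d19:-→d20:-→d21:-→d22:-→d23:-→d24:-→d25:-→d26:-→d27:H5 -> H5
  lookup 43.96.0.1: bits 001010110110000 walk d0:H5→d1:-→d2:-→d3:-→d4:-→d5:-→d6:-→d7:-→d8:-→d9:-→d10:-→d11:-→d12:H2→d13:-→d14:-→d15:- -> H2
  lookup 43.97.103.151: bits 001010110110000101100111 walk d0:H5→d1:-→d2:-→d3:-→d4:-→d5:-→d6:-→d7:-→d8:-→d9:-→d10:-→d11:-→d12:H2→d13:-→d14:-→d15:-→d16:-→d17:-→d18:-→d19:-→d20:-→d21:-→d22:-→d23:-→d24:H4 -> H4
  del 214.207.31.53/32 (clear depth 32)
  del 43.96.0.0/12 (clear depth 12)

== LOOKUPS ==
["H2","no-route","H2","H2","H2","no-route","H2","H2","H0","H0","H2","H0","H2","H4","H0","H5","H2","H4"]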